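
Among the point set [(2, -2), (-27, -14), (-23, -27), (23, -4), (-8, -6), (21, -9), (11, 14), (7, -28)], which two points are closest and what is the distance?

Computing all pairwise distances among 8 points:

d((2, -2), (-27, -14)) = 31.3847
d((2, -2), (-23, -27)) = 35.3553
d((2, -2), (23, -4)) = 21.095
d((2, -2), (-8, -6)) = 10.7703
d((2, -2), (21, -9)) = 20.2485
d((2, -2), (11, 14)) = 18.3576
d((2, -2), (7, -28)) = 26.4764
d((-27, -14), (-23, -27)) = 13.6015
d((-27, -14), (23, -4)) = 50.9902
d((-27, -14), (-8, -6)) = 20.6155
d((-27, -14), (21, -9)) = 48.2597
d((-27, -14), (11, 14)) = 47.2017
d((-27, -14), (7, -28)) = 36.7696
d((-23, -27), (23, -4)) = 51.4296
d((-23, -27), (-8, -6)) = 25.807
d((-23, -27), (21, -9)) = 47.5395
d((-23, -27), (11, 14)) = 53.2635
d((-23, -27), (7, -28)) = 30.0167
d((23, -4), (-8, -6)) = 31.0644
d((23, -4), (21, -9)) = 5.3852 <-- minimum
d((23, -4), (11, 14)) = 21.6333
d((23, -4), (7, -28)) = 28.8444
d((-8, -6), (21, -9)) = 29.1548
d((-8, -6), (11, 14)) = 27.5862
d((-8, -6), (7, -28)) = 26.6271
d((21, -9), (11, 14)) = 25.0799
d((21, -9), (7, -28)) = 23.6008
d((11, 14), (7, -28)) = 42.19

Closest pair: (23, -4) and (21, -9) with distance 5.3852

The closest pair is (23, -4) and (21, -9) with Euclidean distance 5.3852. For 8 points, brute-force pairwise comparison is shown above. For large n, the divide-and-conquer algorithm (sort by x, recurse on halves, check the dividing strip) achieves O(n log n).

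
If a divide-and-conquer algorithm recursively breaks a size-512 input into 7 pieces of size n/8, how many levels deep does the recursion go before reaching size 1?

For divide and conquer with division factor 8:

Problem sizes at each level:
Level 0: 512
Level 1: 64
Level 2: 8
Level 3: 1

The root is level 0 and the size-1 base case is level 3 (the tree spans levels 0 through 3, i.e. 4 levels counting the root), so the depth is the number of divisions: log_8(512) = 3

The recursion tree depth is log_8(512) = 3. At each level, the problem size is divided by 8, so it takes 3 divisions to reduce to a base case of size 1. The algorithm makes 7 recursive calls at each level.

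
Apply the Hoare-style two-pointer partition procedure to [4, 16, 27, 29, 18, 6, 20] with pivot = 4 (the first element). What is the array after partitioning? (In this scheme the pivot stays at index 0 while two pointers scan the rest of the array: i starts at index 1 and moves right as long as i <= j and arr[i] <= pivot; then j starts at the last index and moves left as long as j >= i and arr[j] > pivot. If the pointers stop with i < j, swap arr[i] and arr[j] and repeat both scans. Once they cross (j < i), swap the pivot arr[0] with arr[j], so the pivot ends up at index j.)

Hoare-style two-pointer partition with pivot = 4:

Initial array: [4, 16, 27, 29, 18, 6, 20]

Pointers start at i = 1, j = 6.
i ends at 1, j ends at 0: the pointers have crossed (j < i), so scanning stops.

j = 0, so swapping arr[0] with arr[j] leaves the pivot at position 0: [4, 16, 27, 29, 18, 6, 20]
Pivot position: 0

After partitioning with pivot 4, the array becomes [4, 16, 27, 29, 18, 6, 20]. The pivot is placed at index 0. All elements to the left of the pivot are <= 4, and all elements to the right are > 4.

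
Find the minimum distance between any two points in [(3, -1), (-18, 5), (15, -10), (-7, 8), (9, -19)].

Computing all pairwise distances among 5 points:

d((3, -1), (-18, 5)) = 21.8403
d((3, -1), (15, -10)) = 15.0
d((3, -1), (-7, 8)) = 13.4536
d((3, -1), (9, -19)) = 18.9737
d((-18, 5), (15, -10)) = 36.2491
d((-18, 5), (-7, 8)) = 11.4018
d((-18, 5), (9, -19)) = 36.1248
d((15, -10), (-7, 8)) = 28.4253
d((15, -10), (9, -19)) = 10.8167 <-- minimum
d((-7, 8), (9, -19)) = 31.3847

Closest pair: (15, -10) and (9, -19) with distance 10.8167

The closest pair is (15, -10) and (9, -19) with Euclidean distance 10.8167. For 5 points, brute-force pairwise comparison is shown above. For large n, the divide-and-conquer algorithm (sort by x, recurse on halves, check the dividing strip) achieves O(n log n).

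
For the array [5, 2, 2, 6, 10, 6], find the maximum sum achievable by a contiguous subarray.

Using Kadane's algorithm on [5, 2, 2, 6, 10, 6]:

Scanning through the array:
Position 1 (value 2): max_ending_here = 7, max_so_far = 7
Position 2 (value 2): max_ending_here = 9, max_so_far = 9
Position 3 (value 6): max_ending_here = 15, max_so_far = 15
Position 4 (value 10): max_ending_here = 25, max_so_far = 25
Position 5 (value 6): max_ending_here = 31, max_so_far = 31

Maximum subarray: [5, 2, 2, 6, 10, 6]
Maximum sum: 31

The maximum subarray is [5, 2, 2, 6, 10, 6] with sum 31. This subarray runs from index 0 to index 5.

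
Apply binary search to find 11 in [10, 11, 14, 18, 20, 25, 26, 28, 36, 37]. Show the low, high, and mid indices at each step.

Binary search for 11 in [10, 11, 14, 18, 20, 25, 26, 28, 36, 37]:

lo=0, hi=9, mid=4, arr[mid]=20 -> 20 > 11, search left half
lo=0, hi=3, mid=1, arr[mid]=11 -> Found target at index 1!

Binary search finds 11 at index 1 after 2 comparisons. The search repeatedly halves the search space by comparing with the middle element.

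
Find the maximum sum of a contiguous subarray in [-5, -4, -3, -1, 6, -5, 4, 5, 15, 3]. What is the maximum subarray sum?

Using Kadane's algorithm on [-5, -4, -3, -1, 6, -5, 4, 5, 15, 3]:

Scanning through the array:
Position 1 (value -4): max_ending_here = -4, max_so_far = -4
Position 2 (value -3): max_ending_here = -3, max_so_far = -3
Position 3 (value -1): max_ending_here = -1, max_so_far = -1
Position 4 (value 6): max_ending_here = 6, max_so_far = 6
Position 5 (value -5): max_ending_here = 1, max_so_far = 6
Position 6 (value 4): max_ending_here = 5, max_so_far = 6
Position 7 (value 5): max_ending_here = 10, max_so_far = 10
Position 8 (value 15): max_ending_here = 25, max_so_far = 25
Position 9 (value 3): max_ending_here = 28, max_so_far = 28

Maximum subarray: [6, -5, 4, 5, 15, 3]
Maximum sum: 28

The maximum subarray is [6, -5, 4, 5, 15, 3] with sum 28. This subarray runs from index 4 to index 9.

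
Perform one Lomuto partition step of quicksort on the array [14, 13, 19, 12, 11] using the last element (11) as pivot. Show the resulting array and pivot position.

Lomuto partition with pivot = 11:

Initial array: [14, 13, 19, 12, 11]

arr[0]=14 > 11: no swap
arr[1]=13 > 11: no swap
arr[2]=19 > 11: no swap
arr[3]=12 > 11: no swap

Place pivot at position 0: [11, 13, 19, 12, 14]
Pivot position: 0

After partitioning with pivot 11, the array becomes [11, 13, 19, 12, 14]. The pivot is placed at index 0. All elements to the left of the pivot are <= 11, and all elements to the right are > 11.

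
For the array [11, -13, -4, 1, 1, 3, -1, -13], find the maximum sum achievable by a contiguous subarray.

Using Kadane's algorithm on [11, -13, -4, 1, 1, 3, -1, -13]:

Scanning through the array:
Position 1 (value -13): max_ending_here = -2, max_so_far = 11
Position 2 (value -4): max_ending_here = -4, max_so_far = 11
Position 3 (value 1): max_ending_here = 1, max_so_far = 11
Position 4 (value 1): max_ending_here = 2, max_so_far = 11
Position 5 (value 3): max_ending_here = 5, max_so_far = 11
Position 6 (value -1): max_ending_here = 4, max_so_far = 11
Position 7 (value -13): max_ending_here = -9, max_so_far = 11

Maximum subarray: [11]
Maximum sum: 11

The maximum subarray is [11] with sum 11. This subarray runs from index 0 to index 0.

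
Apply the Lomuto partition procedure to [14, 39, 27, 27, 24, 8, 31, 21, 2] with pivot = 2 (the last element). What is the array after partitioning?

Lomuto partition with pivot = 2:

Initial array: [14, 39, 27, 27, 24, 8, 31, 21, 2]

arr[0]=14 > 2: no swap
arr[1]=39 > 2: no swap
arr[2]=27 > 2: no swap
arr[3]=27 > 2: no swap
arr[4]=24 > 2: no swap
arr[5]=8 > 2: no swap
arr[6]=31 > 2: no swap
arr[7]=21 > 2: no swap

Place pivot at position 0: [2, 39, 27, 27, 24, 8, 31, 21, 14]
Pivot position: 0

After partitioning with pivot 2, the array becomes [2, 39, 27, 27, 24, 8, 31, 21, 14]. The pivot is placed at index 0. All elements to the left of the pivot are <= 2, and all elements to the right are > 2.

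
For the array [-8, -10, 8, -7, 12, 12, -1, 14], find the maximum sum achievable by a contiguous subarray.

Using Kadane's algorithm on [-8, -10, 8, -7, 12, 12, -1, 14]:

Scanning through the array:
Position 1 (value -10): max_ending_here = -10, max_so_far = -8
Position 2 (value 8): max_ending_here = 8, max_so_far = 8
Position 3 (value -7): max_ending_here = 1, max_so_far = 8
Position 4 (value 12): max_ending_here = 13, max_so_far = 13
Position 5 (value 12): max_ending_here = 25, max_so_far = 25
Position 6 (value -1): max_ending_here = 24, max_so_far = 25
Position 7 (value 14): max_ending_here = 38, max_so_far = 38

Maximum subarray: [8, -7, 12, 12, -1, 14]
Maximum sum: 38

The maximum subarray is [8, -7, 12, 12, -1, 14] with sum 38. This subarray runs from index 2 to index 7.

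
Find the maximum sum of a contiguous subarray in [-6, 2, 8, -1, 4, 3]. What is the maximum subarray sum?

Using Kadane's algorithm on [-6, 2, 8, -1, 4, 3]:

Scanning through the array:
Position 1 (value 2): max_ending_here = 2, max_so_far = 2
Position 2 (value 8): max_ending_here = 10, max_so_far = 10
Position 3 (value -1): max_ending_here = 9, max_so_far = 10
Position 4 (value 4): max_ending_here = 13, max_so_far = 13
Position 5 (value 3): max_ending_here = 16, max_so_far = 16

Maximum subarray: [2, 8, -1, 4, 3]
Maximum sum: 16

The maximum subarray is [2, 8, -1, 4, 3] with sum 16. This subarray runs from index 1 to index 5.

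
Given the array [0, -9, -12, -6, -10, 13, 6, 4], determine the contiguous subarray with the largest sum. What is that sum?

Using Kadane's algorithm on [0, -9, -12, -6, -10, 13, 6, 4]:

Scanning through the array:
Position 1 (value -9): max_ending_here = -9, max_so_far = 0
Position 2 (value -12): max_ending_here = -12, max_so_far = 0
Position 3 (value -6): max_ending_here = -6, max_so_far = 0
Position 4 (value -10): max_ending_here = -10, max_so_far = 0
Position 5 (value 13): max_ending_here = 13, max_so_far = 13
Position 6 (value 6): max_ending_here = 19, max_so_far = 19
Position 7 (value 4): max_ending_here = 23, max_so_far = 23

Maximum subarray: [13, 6, 4]
Maximum sum: 23

The maximum subarray is [13, 6, 4] with sum 23. This subarray runs from index 5 to index 7.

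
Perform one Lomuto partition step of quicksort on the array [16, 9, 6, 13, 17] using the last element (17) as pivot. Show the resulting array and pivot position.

Lomuto partition with pivot = 17:

Initial array: [16, 9, 6, 13, 17]

arr[0]=16 <= 17: swap with position 0, array becomes [16, 9, 6, 13, 17]
arr[1]=9 <= 17: swap with position 1, array becomes [16, 9, 6, 13, 17]
arr[2]=6 <= 17: swap with position 2, array becomes [16, 9, 6, 13, 17]
arr[3]=13 <= 17: swap with position 3, array becomes [16, 9, 6, 13, 17]

Place pivot at position 4: [16, 9, 6, 13, 17]
Pivot position: 4

After partitioning with pivot 17, the array becomes [16, 9, 6, 13, 17]. The pivot is placed at index 4. All elements to the left of the pivot are <= 17, and all elements to the right are > 17.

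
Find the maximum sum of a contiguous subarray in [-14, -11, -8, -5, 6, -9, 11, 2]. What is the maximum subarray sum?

Using Kadane's algorithm on [-14, -11, -8, -5, 6, -9, 11, 2]:

Scanning through the array:
Position 1 (value -11): max_ending_here = -11, max_so_far = -11
Position 2 (value -8): max_ending_here = -8, max_so_far = -8
Position 3 (value -5): max_ending_here = -5, max_so_far = -5
Position 4 (value 6): max_ending_here = 6, max_so_far = 6
Position 5 (value -9): max_ending_here = -3, max_so_far = 6
Position 6 (value 11): max_ending_here = 11, max_so_far = 11
Position 7 (value 2): max_ending_here = 13, max_so_far = 13

Maximum subarray: [11, 2]
Maximum sum: 13

The maximum subarray is [11, 2] with sum 13. This subarray runs from index 6 to index 7.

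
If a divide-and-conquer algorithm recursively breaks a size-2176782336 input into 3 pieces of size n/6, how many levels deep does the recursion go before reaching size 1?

For divide and conquer with division factor 6:

Problem sizes at each level:
Level 0: 2176782336
Level 1: 362797056
Level 2: 60466176
Level 3: 10077696
Level 4: 1679616
Level 5: 279936
Level 6: 46656
Level 7: 7776
Level 8: 1296
Level 9: 216
Level 10: 36
Level 11: 6
Level 12: 1

The root is level 0 and the size-1 base case is level 12 (the tree spans levels 0 through 12, i.e. 13 levels counting the root), so the depth is the number of divisions: log_6(2176782336) = 12

The recursion tree depth is log_6(2176782336) = 12. At each level, the problem size is divided by 6, so it takes 12 divisions to reduce to a base case of size 1. The algorithm makes 3 recursive calls at each level.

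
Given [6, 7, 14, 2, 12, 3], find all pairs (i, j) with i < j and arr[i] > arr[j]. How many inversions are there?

Finding inversions in [6, 7, 14, 2, 12, 3]:

(0, 3): arr[0]=6 > arr[3]=2
(0, 5): arr[0]=6 > arr[5]=3
(1, 3): arr[1]=7 > arr[3]=2
(1, 5): arr[1]=7 > arr[5]=3
(2, 3): arr[2]=14 > arr[3]=2
(2, 4): arr[2]=14 > arr[4]=12
(2, 5): arr[2]=14 > arr[5]=3
(4, 5): arr[4]=12 > arr[5]=3

Total inversions: 8

The array has 8 inversion(s): (0,3), (0,5), (1,3), (1,5), (2,3), (2,4), (2,5), (4,5). Each pair (i,j) satisfies i < j and arr[i] > arr[j].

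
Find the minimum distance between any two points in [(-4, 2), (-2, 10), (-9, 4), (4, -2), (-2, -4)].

Computing all pairwise distances among 5 points:

d((-4, 2), (-2, 10)) = 8.2462
d((-4, 2), (-9, 4)) = 5.3852 <-- minimum
d((-4, 2), (4, -2)) = 8.9443
d((-4, 2), (-2, -4)) = 6.3246
d((-2, 10), (-9, 4)) = 9.2195
d((-2, 10), (4, -2)) = 13.4164
d((-2, 10), (-2, -4)) = 14.0
d((-9, 4), (4, -2)) = 14.3178
d((-9, 4), (-2, -4)) = 10.6301
d((4, -2), (-2, -4)) = 6.3246

Closest pair: (-4, 2) and (-9, 4) with distance 5.3852

The closest pair is (-4, 2) and (-9, 4) with Euclidean distance 5.3852. For 5 points, brute-force pairwise comparison is shown above. For large n, the divide-and-conquer algorithm (sort by x, recurse on halves, check the dividing strip) achieves O(n log n).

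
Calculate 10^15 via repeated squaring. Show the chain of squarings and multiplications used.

Computing 10^15 by squaring (build up from 10^1; each line after the first costs one multiplication):

10^1 = 10
10^2 = (10^1)^2 = 10^2 = 100
10^3 = 10 * 10^2 = 10 * 100 = 1000
10^6 = (10^3)^2 = 1000^2 = 1000000
10^7 = 10 * 10^6 = 10 * 1000000 = 10000000
10^14 = (10^7)^2 = 10000000^2 = 100000000000000
10^15 = 10 * 10^14 = 10 * 100000000000000 = 1000000000000000

Result: 1000000000000000
Multiplications needed: 6 (6 lines after 10^1)

10^15 = 1000000000000000. Using exponentiation by squaring, this requires 6 multiplications. The key idea: if the exponent is even, square the half-power; if odd, multiply by the base once.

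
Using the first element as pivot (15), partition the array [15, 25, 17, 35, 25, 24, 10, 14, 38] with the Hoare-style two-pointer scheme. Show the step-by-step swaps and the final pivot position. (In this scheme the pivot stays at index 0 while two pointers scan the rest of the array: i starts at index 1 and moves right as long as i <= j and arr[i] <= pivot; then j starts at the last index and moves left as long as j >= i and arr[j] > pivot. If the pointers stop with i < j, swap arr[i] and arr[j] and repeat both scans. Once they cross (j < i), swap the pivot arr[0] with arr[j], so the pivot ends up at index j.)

Hoare-style two-pointer partition with pivot = 15:

Initial array: [15, 25, 17, 35, 25, 24, 10, 14, 38]

Pointers start at i = 1, j = 8.
i stops at index 1 (arr[1]=25 > 15), j stops at index 7 (arr[7]=14 <= 15): swap arr[1] and arr[7], array becomes [15, 14, 17, 35, 25, 24, 10, 25, 38]
i stops at index 2 (arr[2]=17 > 15), j stops at index 6 (arr[6]=10 <= 15): swap arr[2] and arr[6], array becomes [15, 14, 10, 35, 25, 24, 17, 25, 38]
i ends at 3, j ends at 2: the pointers have crossed (j < i), so scanning stops.

Swap pivot arr[0] with arr[2] to place pivot at position 2: [10, 14, 15, 35, 25, 24, 17, 25, 38]
Pivot position: 2

After partitioning with pivot 15, the array becomes [10, 14, 15, 35, 25, 24, 17, 25, 38]. The pivot is placed at index 2. All elements to the left of the pivot are <= 15, and all elements to the right are > 15.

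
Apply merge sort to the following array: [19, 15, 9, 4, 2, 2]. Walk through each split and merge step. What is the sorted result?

Merge sort trace:

Split: [19, 15, 9, 4, 2, 2] -> [19, 15, 9] and [4, 2, 2]
  Split: [19, 15, 9] -> [19] and [15, 9]
    Split: [15, 9] -> [15] and [9]
    Merge: [15] + [9] -> [9, 15]
  Merge: [19] + [9, 15] -> [9, 15, 19]
  Split: [4, 2, 2] -> [4] and [2, 2]
    Split: [2, 2] -> [2] and [2]
    Merge: [2] + [2] -> [2, 2]
  Merge: [4] + [2, 2] -> [2, 2, 4]
Merge: [9, 15, 19] + [2, 2, 4] -> [2, 2, 4, 9, 15, 19]

Final sorted array: [2, 2, 4, 9, 15, 19]

The merge sort proceeds by recursively splitting the array and merging sorted halves.
After all merges, the sorted array is [2, 2, 4, 9, 15, 19].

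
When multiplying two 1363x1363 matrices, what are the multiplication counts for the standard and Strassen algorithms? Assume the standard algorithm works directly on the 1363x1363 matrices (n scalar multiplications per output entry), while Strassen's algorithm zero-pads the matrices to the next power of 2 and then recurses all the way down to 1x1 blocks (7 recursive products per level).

Matrix multiplication for 1363x1363 matrices:

Strassen's algorithm requires power-of-2 dimensions. Pad 1363x1363 to 2048x2048 (next power of 2).

Standard algorithm: 1363^3 = 2532139147 multiplications
Strassen's algorithm: 7^(log2(2048)) = 7^11 = 1977326743 multiplications
Savings: 2532139147 - 1977326743 = 554812404 multiplications

Standard: 2532139147 multiplications (1363^3). Strassen: 1977326743 multiplications (7^11, after padding to 2048x2048). Strassen reduces 8 recursive multiplications to 7 at each level.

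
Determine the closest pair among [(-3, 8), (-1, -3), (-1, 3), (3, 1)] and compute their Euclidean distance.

Computing all pairwise distances among 4 points:

d((-3, 8), (-1, -3)) = 11.1803
d((-3, 8), (-1, 3)) = 5.3852
d((-3, 8), (3, 1)) = 9.2195
d((-1, -3), (-1, 3)) = 6.0
d((-1, -3), (3, 1)) = 5.6569
d((-1, 3), (3, 1)) = 4.4721 <-- minimum

Closest pair: (-1, 3) and (3, 1) with distance 4.4721

The closest pair is (-1, 3) and (3, 1) with Euclidean distance 4.4721. For 4 points, brute-force pairwise comparison is shown above. For large n, the divide-and-conquer algorithm (sort by x, recurse on halves, check the dividing strip) achieves O(n log n).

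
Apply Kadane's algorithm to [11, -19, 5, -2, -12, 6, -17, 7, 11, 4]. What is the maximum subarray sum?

Using Kadane's algorithm on [11, -19, 5, -2, -12, 6, -17, 7, 11, 4]:

Scanning through the array:
Position 1 (value -19): max_ending_here = -8, max_so_far = 11
Position 2 (value 5): max_ending_here = 5, max_so_far = 11
Position 3 (value -2): max_ending_here = 3, max_so_far = 11
Position 4 (value -12): max_ending_here = -9, max_so_far = 11
Position 5 (value 6): max_ending_here = 6, max_so_far = 11
Position 6 (value -17): max_ending_here = -11, max_so_far = 11
Position 7 (value 7): max_ending_here = 7, max_so_far = 11
Position 8 (value 11): max_ending_here = 18, max_so_far = 18
Position 9 (value 4): max_ending_here = 22, max_so_far = 22

Maximum subarray: [7, 11, 4]
Maximum sum: 22

The maximum subarray is [7, 11, 4] with sum 22. This subarray runs from index 7 to index 9.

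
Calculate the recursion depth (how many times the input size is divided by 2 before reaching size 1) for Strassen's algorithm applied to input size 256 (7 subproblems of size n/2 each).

For divide and conquer with division factor 2:

Problem sizes at each level:
Level 0: 256
Level 1: 128
Level 2: 64
Level 3: 32
Level 4: 16
Level 5: 8
Level 6: 4
Level 7: 2
Level 8: 1

The root is level 0 and the size-1 base case is level 8 (the tree spans levels 0 through 8, i.e. 9 levels counting the root), so the depth is the number of divisions: log_2(256) = 8

The recursion tree depth is log_2(256) = 8. At each level, the problem size is divided by 2, so it takes 8 divisions to reduce to a base case of size 1. The algorithm makes 7 recursive calls at each level.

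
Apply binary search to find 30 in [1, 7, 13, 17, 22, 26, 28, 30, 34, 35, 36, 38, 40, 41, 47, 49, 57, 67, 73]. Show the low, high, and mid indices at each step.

Binary search for 30 in [1, 7, 13, 17, 22, 26, 28, 30, 34, 35, 36, 38, 40, 41, 47, 49, 57, 67, 73]:

lo=0, hi=18, mid=9, arr[mid]=35 -> 35 > 30, search left half
lo=0, hi=8, mid=4, arr[mid]=22 -> 22 < 30, search right half
lo=5, hi=8, mid=6, arr[mid]=28 -> 28 < 30, search right half
lo=7, hi=8, mid=7, arr[mid]=30 -> Found target at index 7!

Binary search finds 30 at index 7 after 4 comparisons. The search repeatedly halves the search space by comparing with the middle element.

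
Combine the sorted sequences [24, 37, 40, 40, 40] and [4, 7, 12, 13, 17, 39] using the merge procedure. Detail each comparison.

Merging process:

Compare 24 vs 4: take 4 from right. Merged: [4]
Compare 24 vs 7: take 7 from right. Merged: [4, 7]
Compare 24 vs 12: take 12 from right. Merged: [4, 7, 12]
Compare 24 vs 13: take 13 from right. Merged: [4, 7, 12, 13]
Compare 24 vs 17: take 17 from right. Merged: [4, 7, 12, 13, 17]
Compare 24 vs 39: take 24 from left. Merged: [4, 7, 12, 13, 17, 24]
Compare 37 vs 39: take 37 from left. Merged: [4, 7, 12, 13, 17, 24, 37]
Compare 40 vs 39: take 39 from right. Merged: [4, 7, 12, 13, 17, 24, 37, 39]
Append remaining from left: [40, 40, 40]. Merged: [4, 7, 12, 13, 17, 24, 37, 39, 40, 40, 40]

Final merged array: [4, 7, 12, 13, 17, 24, 37, 39, 40, 40, 40]
Total comparisons: 8

The merged array is [4, 7, 12, 13, 17, 24, 37, 39, 40, 40, 40], requiring 8 comparisons. The merge step runs in O(n) time where n is the total number of elements.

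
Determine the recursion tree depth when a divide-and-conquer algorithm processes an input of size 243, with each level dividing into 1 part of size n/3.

For divide and conquer with division factor 3:

Problem sizes at each level:
Level 0: 243
Level 1: 81
Level 2: 27
Level 3: 9
Level 4: 3
Level 5: 1

The root is level 0 and the size-1 base case is level 5 (the tree spans levels 0 through 5, i.e. 6 levels counting the root), so the depth is the number of divisions: log_3(243) = 5

The recursion tree depth is log_3(243) = 5. At each level, the problem size is divided by 3, so it takes 5 divisions to reduce to a base case of size 1. The algorithm makes 1 recursive call at each level.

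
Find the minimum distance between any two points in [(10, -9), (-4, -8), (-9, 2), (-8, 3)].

Computing all pairwise distances among 4 points:

d((10, -9), (-4, -8)) = 14.0357
d((10, -9), (-9, 2)) = 21.9545
d((10, -9), (-8, 3)) = 21.6333
d((-4, -8), (-9, 2)) = 11.1803
d((-4, -8), (-8, 3)) = 11.7047
d((-9, 2), (-8, 3)) = 1.4142 <-- minimum

Closest pair: (-9, 2) and (-8, 3) with distance 1.4142

The closest pair is (-9, 2) and (-8, 3) with Euclidean distance 1.4142. For 4 points, brute-force pairwise comparison is shown above. For large n, the divide-and-conquer algorithm (sort by x, recurse on halves, check the dividing strip) achieves O(n log n).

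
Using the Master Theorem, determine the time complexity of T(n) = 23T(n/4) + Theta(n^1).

Master Theorem for T(n) = 23T(n/4) + O(n^1):

a = 23, b = 4, c = 1
log_b(a) = log_4(23) = 2.2618

Case 1: c = 1 < log_4(23) = 2.2618
T(n) = O(n^(log_4 23))

For T(n) = 23T(n/4) + O(n^1): log_4(23) = 2.2618. This is Case 1 of the Master Theorem (c < log_b(a), work dominated by leaves), giving O(n^(log_4 23)).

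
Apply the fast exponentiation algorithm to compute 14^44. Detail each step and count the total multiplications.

Computing 14^44 by squaring (build up from 14^1; each line after the first costs one multiplication):

14^1 = 14
14^2 = (14^1)^2 = 14^2 = 196
14^4 = (14^2)^2 = 196^2 = 38416
14^5 = 14 * 14^4 = 14 * 38416 = 537824
14^10 = (14^5)^2 = 537824^2 = 289254654976
14^11 = 14 * 14^10 = 14 * 289254654976 = 4049565169664
14^22 = (14^11)^2 = 4049565169664^2 = 16398978063355821105872896
14^44 = (14^22)^2 = 16398978063355821105872896^2 = 268926481522425436988250652599945506664302107426816

Result: 268926481522425436988250652599945506664302107426816
Multiplications needed: 7 (7 lines after 14^1)

14^44 = 268926481522425436988250652599945506664302107426816. Using exponentiation by squaring, this requires 7 multiplications. The key idea: if the exponent is even, square the half-power; if odd, multiply by the base once.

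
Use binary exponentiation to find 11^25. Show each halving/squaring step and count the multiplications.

Computing 11^25 by squaring (build up from 11^1; each line after the first costs one multiplication):

11^1 = 11
11^2 = (11^1)^2 = 11^2 = 121
11^3 = 11 * 11^2 = 11 * 121 = 1331
11^6 = (11^3)^2 = 1331^2 = 1771561
11^12 = (11^6)^2 = 1771561^2 = 3138428376721
11^24 = (11^12)^2 = 3138428376721^2 = 9849732675807611094711841
11^25 = 11 * 11^24 = 11 * 9849732675807611094711841 = 108347059433883722041830251

Result: 108347059433883722041830251
Multiplications needed: 6 (6 lines after 11^1)

11^25 = 108347059433883722041830251. Using exponentiation by squaring, this requires 6 multiplications. The key idea: if the exponent is even, square the half-power; if odd, multiply by the base once.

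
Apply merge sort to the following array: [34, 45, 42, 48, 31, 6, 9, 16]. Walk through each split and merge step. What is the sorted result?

Merge sort trace:

Split: [34, 45, 42, 48, 31, 6, 9, 16] -> [34, 45, 42, 48] and [31, 6, 9, 16]
  Split: [34, 45, 42, 48] -> [34, 45] and [42, 48]
    Split: [34, 45] -> [34] and [45]
    Merge: [34] + [45] -> [34, 45]
    Split: [42, 48] -> [42] and [48]
    Merge: [42] + [48] -> [42, 48]
  Merge: [34, 45] + [42, 48] -> [34, 42, 45, 48]
  Split: [31, 6, 9, 16] -> [31, 6] and [9, 16]
    Split: [31, 6] -> [31] and [6]
    Merge: [31] + [6] -> [6, 31]
    Split: [9, 16] -> [9] and [16]
    Merge: [9] + [16] -> [9, 16]
  Merge: [6, 31] + [9, 16] -> [6, 9, 16, 31]
Merge: [34, 42, 45, 48] + [6, 9, 16, 31] -> [6, 9, 16, 31, 34, 42, 45, 48]

Final sorted array: [6, 9, 16, 31, 34, 42, 45, 48]

The merge sort proceeds by recursively splitting the array and merging sorted halves.
After all merges, the sorted array is [6, 9, 16, 31, 34, 42, 45, 48].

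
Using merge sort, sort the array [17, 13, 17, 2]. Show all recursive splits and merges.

Merge sort trace:

Split: [17, 13, 17, 2] -> [17, 13] and [17, 2]
  Split: [17, 13] -> [17] and [13]
  Merge: [17] + [13] -> [13, 17]
  Split: [17, 2] -> [17] and [2]
  Merge: [17] + [2] -> [2, 17]
Merge: [13, 17] + [2, 17] -> [2, 13, 17, 17]

Final sorted array: [2, 13, 17, 17]

The merge sort proceeds by recursively splitting the array and merging sorted halves.
After all merges, the sorted array is [2, 13, 17, 17].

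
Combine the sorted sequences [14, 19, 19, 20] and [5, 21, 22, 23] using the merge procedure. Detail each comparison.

Merging process:

Compare 14 vs 5: take 5 from right. Merged: [5]
Compare 14 vs 21: take 14 from left. Merged: [5, 14]
Compare 19 vs 21: take 19 from left. Merged: [5, 14, 19]
Compare 19 vs 21: take 19 from left. Merged: [5, 14, 19, 19]
Compare 20 vs 21: take 20 from left. Merged: [5, 14, 19, 19, 20]
Append remaining from right: [21, 22, 23]. Merged: [5, 14, 19, 19, 20, 21, 22, 23]

Final merged array: [5, 14, 19, 19, 20, 21, 22, 23]
Total comparisons: 5

The merged array is [5, 14, 19, 19, 20, 21, 22, 23], requiring 5 comparisons. The merge step runs in O(n) time where n is the total number of elements.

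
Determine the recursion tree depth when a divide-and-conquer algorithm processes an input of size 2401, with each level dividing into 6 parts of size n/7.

For divide and conquer with division factor 7:

Problem sizes at each level:
Level 0: 2401
Level 1: 343
Level 2: 49
Level 3: 7
Level 4: 1

The root is level 0 and the size-1 base case is level 4 (the tree spans levels 0 through 4, i.e. 5 levels counting the root), so the depth is the number of divisions: log_7(2401) = 4

The recursion tree depth is log_7(2401) = 4. At each level, the problem size is divided by 7, so it takes 4 divisions to reduce to a base case of size 1. The algorithm makes 6 recursive calls at each level.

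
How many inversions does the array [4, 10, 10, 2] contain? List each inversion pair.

Finding inversions in [4, 10, 10, 2]:

(0, 3): arr[0]=4 > arr[3]=2
(1, 3): arr[1]=10 > arr[3]=2
(2, 3): arr[2]=10 > arr[3]=2

Total inversions: 3

The array has 3 inversion(s): (0,3), (1,3), (2,3). Each pair (i,j) satisfies i < j and arr[i] > arr[j].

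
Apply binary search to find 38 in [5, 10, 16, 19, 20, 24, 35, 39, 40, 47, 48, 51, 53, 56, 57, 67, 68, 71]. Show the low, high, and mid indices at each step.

Binary search for 38 in [5, 10, 16, 19, 20, 24, 35, 39, 40, 47, 48, 51, 53, 56, 57, 67, 68, 71]:

lo=0, hi=17, mid=8, arr[mid]=40 -> 40 > 38, search left half
lo=0, hi=7, mid=3, arr[mid]=19 -> 19 < 38, search right half
lo=4, hi=7, mid=5, arr[mid]=24 -> 24 < 38, search right half
lo=6, hi=7, mid=6, arr[mid]=35 -> 35 < 38, search right half
lo=7, hi=7, mid=7, arr[mid]=39 -> 39 > 38, search left half
lo=7 > hi=6, target 38 not found

Binary search determines that 38 is not in the array after 5 comparisons. The search space was exhausted without finding the target.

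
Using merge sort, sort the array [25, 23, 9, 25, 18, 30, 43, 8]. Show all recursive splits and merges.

Merge sort trace:

Split: [25, 23, 9, 25, 18, 30, 43, 8] -> [25, 23, 9, 25] and [18, 30, 43, 8]
  Split: [25, 23, 9, 25] -> [25, 23] and [9, 25]
    Split: [25, 23] -> [25] and [23]
    Merge: [25] + [23] -> [23, 25]
    Split: [9, 25] -> [9] and [25]
    Merge: [9] + [25] -> [9, 25]
  Merge: [23, 25] + [9, 25] -> [9, 23, 25, 25]
  Split: [18, 30, 43, 8] -> [18, 30] and [43, 8]
    Split: [18, 30] -> [18] and [30]
    Merge: [18] + [30] -> [18, 30]
    Split: [43, 8] -> [43] and [8]
    Merge: [43] + [8] -> [8, 43]
  Merge: [18, 30] + [8, 43] -> [8, 18, 30, 43]
Merge: [9, 23, 25, 25] + [8, 18, 30, 43] -> [8, 9, 18, 23, 25, 25, 30, 43]

Final sorted array: [8, 9, 18, 23, 25, 25, 30, 43]

The merge sort proceeds by recursively splitting the array and merging sorted halves.
After all merges, the sorted array is [8, 9, 18, 23, 25, 25, 30, 43].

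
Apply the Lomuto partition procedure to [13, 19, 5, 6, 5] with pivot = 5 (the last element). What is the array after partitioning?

Lomuto partition with pivot = 5:

Initial array: [13, 19, 5, 6, 5]

arr[0]=13 > 5: no swap
arr[1]=19 > 5: no swap
arr[2]=5 <= 5: swap with position 0, array becomes [5, 19, 13, 6, 5]
arr[3]=6 > 5: no swap

Place pivot at position 1: [5, 5, 13, 6, 19]
Pivot position: 1

After partitioning with pivot 5, the array becomes [5, 5, 13, 6, 19]. The pivot is placed at index 1. All elements to the left of the pivot are <= 5, and all elements to the right are > 5.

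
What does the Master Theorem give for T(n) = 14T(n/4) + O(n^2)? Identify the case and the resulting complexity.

Master Theorem for T(n) = 14T(n/4) + O(n^2):

a = 14, b = 4, c = 2
log_b(a) = log_4(14) = 1.9037

Case 3: c = 2 > log_4(14) = 1.9037
T(n) = O(n^2) = O(n^2)

For T(n) = 14T(n/4) + O(n^2): log_4(14) = 1.9037. This is Case 3 of the Master Theorem (c > log_b(a), work dominated by root), giving O(n^2).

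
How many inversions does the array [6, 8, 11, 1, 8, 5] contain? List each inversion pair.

Finding inversions in [6, 8, 11, 1, 8, 5]:

(0, 3): arr[0]=6 > arr[3]=1
(0, 5): arr[0]=6 > arr[5]=5
(1, 3): arr[1]=8 > arr[3]=1
(1, 5): arr[1]=8 > arr[5]=5
(2, 3): arr[2]=11 > arr[3]=1
(2, 4): arr[2]=11 > arr[4]=8
(2, 5): arr[2]=11 > arr[5]=5
(4, 5): arr[4]=8 > arr[5]=5

Total inversions: 8

The array has 8 inversion(s): (0,3), (0,5), (1,3), (1,5), (2,3), (2,4), (2,5), (4,5). Each pair (i,j) satisfies i < j and arr[i] > arr[j].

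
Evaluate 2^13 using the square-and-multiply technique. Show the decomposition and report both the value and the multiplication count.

Computing 2^13 by squaring (build up from 2^1; each line after the first costs one multiplication):

2^1 = 2
2^2 = (2^1)^2 = 2^2 = 4
2^3 = 2 * 2^2 = 2 * 4 = 8
2^6 = (2^3)^2 = 8^2 = 64
2^12 = (2^6)^2 = 64^2 = 4096
2^13 = 2 * 2^12 = 2 * 4096 = 8192

Result: 8192
Multiplications needed: 5 (5 lines after 2^1)

2^13 = 8192. Using exponentiation by squaring, this requires 5 multiplications. The key idea: if the exponent is even, square the half-power; if odd, multiply by the base once.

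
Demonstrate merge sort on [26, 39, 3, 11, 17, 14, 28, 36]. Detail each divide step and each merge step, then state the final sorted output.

Merge sort trace:

Split: [26, 39, 3, 11, 17, 14, 28, 36] -> [26, 39, 3, 11] and [17, 14, 28, 36]
  Split: [26, 39, 3, 11] -> [26, 39] and [3, 11]
    Split: [26, 39] -> [26] and [39]
    Merge: [26] + [39] -> [26, 39]
    Split: [3, 11] -> [3] and [11]
    Merge: [3] + [11] -> [3, 11]
  Merge: [26, 39] + [3, 11] -> [3, 11, 26, 39]
  Split: [17, 14, 28, 36] -> [17, 14] and [28, 36]
    Split: [17, 14] -> [17] and [14]
    Merge: [17] + [14] -> [14, 17]
    Split: [28, 36] -> [28] and [36]
    Merge: [28] + [36] -> [28, 36]
  Merge: [14, 17] + [28, 36] -> [14, 17, 28, 36]
Merge: [3, 11, 26, 39] + [14, 17, 28, 36] -> [3, 11, 14, 17, 26, 28, 36, 39]

Final sorted array: [3, 11, 14, 17, 26, 28, 36, 39]

The merge sort proceeds by recursively splitting the array and merging sorted halves.
After all merges, the sorted array is [3, 11, 14, 17, 26, 28, 36, 39].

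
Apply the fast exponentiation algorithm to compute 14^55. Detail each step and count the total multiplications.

Computing 14^55 by squaring (build up from 14^1; each line after the first costs one multiplication):

14^1 = 14
14^2 = (14^1)^2 = 14^2 = 196
14^3 = 14 * 14^2 = 14 * 196 = 2744
14^6 = (14^3)^2 = 2744^2 = 7529536
14^12 = (14^6)^2 = 7529536^2 = 56693912375296
14^13 = 14 * 14^12 = 14 * 56693912375296 = 793714773254144
14^26 = (14^13)^2 = 793714773254144^2 = 629983141281877223603213172736
14^27 = 14 * 14^26 = 14 * 629983141281877223603213172736 = 8819763977946281130444984418304
14^54 = (14^27)^2 = 8819763977946281130444984418304^2 = 77788236626678808982722471083604074886584214739573349250236416
14^55 = 14 * 14^54 = 14 * 77788236626678808982722471083604074886584214739573349250236416 = 1089035312773503325758114595170457048412179006354026889503309824

Result: 1089035312773503325758114595170457048412179006354026889503309824
Multiplications needed: 9 (9 lines after 14^1)

14^55 = 1089035312773503325758114595170457048412179006354026889503309824. Using exponentiation by squaring, this requires 9 multiplications. The key idea: if the exponent is even, square the half-power; if odd, multiply by the base once.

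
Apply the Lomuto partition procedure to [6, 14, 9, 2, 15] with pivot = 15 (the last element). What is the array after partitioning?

Lomuto partition with pivot = 15:

Initial array: [6, 14, 9, 2, 15]

arr[0]=6 <= 15: swap with position 0, array becomes [6, 14, 9, 2, 15]
arr[1]=14 <= 15: swap with position 1, array becomes [6, 14, 9, 2, 15]
arr[2]=9 <= 15: swap with position 2, array becomes [6, 14, 9, 2, 15]
arr[3]=2 <= 15: swap with position 3, array becomes [6, 14, 9, 2, 15]

Place pivot at position 4: [6, 14, 9, 2, 15]
Pivot position: 4

After partitioning with pivot 15, the array becomes [6, 14, 9, 2, 15]. The pivot is placed at index 4. All elements to the left of the pivot are <= 15, and all elements to the right are > 15.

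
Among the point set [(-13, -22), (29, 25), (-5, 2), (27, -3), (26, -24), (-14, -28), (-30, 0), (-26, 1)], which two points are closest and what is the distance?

Computing all pairwise distances among 8 points:

d((-13, -22), (29, 25)) = 63.0317
d((-13, -22), (-5, 2)) = 25.2982
d((-13, -22), (27, -3)) = 44.2832
d((-13, -22), (26, -24)) = 39.0512
d((-13, -22), (-14, -28)) = 6.0828
d((-13, -22), (-30, 0)) = 27.8029
d((-13, -22), (-26, 1)) = 26.4197
d((29, 25), (-5, 2)) = 41.0488
d((29, 25), (27, -3)) = 28.0713
d((29, 25), (26, -24)) = 49.0918
d((29, 25), (-14, -28)) = 68.2495
d((29, 25), (-30, 0)) = 64.0781
d((29, 25), (-26, 1)) = 60.0083
d((-5, 2), (27, -3)) = 32.3883
d((-5, 2), (26, -24)) = 40.4599
d((-5, 2), (-14, -28)) = 31.3209
d((-5, 2), (-30, 0)) = 25.0799
d((-5, 2), (-26, 1)) = 21.0238
d((27, -3), (26, -24)) = 21.0238
d((27, -3), (-14, -28)) = 48.0208
d((27, -3), (-30, 0)) = 57.0789
d((27, -3), (-26, 1)) = 53.1507
d((26, -24), (-14, -28)) = 40.1995
d((26, -24), (-30, 0)) = 60.9262
d((26, -24), (-26, 1)) = 57.6975
d((-14, -28), (-30, 0)) = 32.249
d((-14, -28), (-26, 1)) = 31.3847
d((-30, 0), (-26, 1)) = 4.1231 <-- minimum

Closest pair: (-30, 0) and (-26, 1) with distance 4.1231

The closest pair is (-30, 0) and (-26, 1) with Euclidean distance 4.1231. For 8 points, brute-force pairwise comparison is shown above. For large n, the divide-and-conquer algorithm (sort by x, recurse on halves, check the dividing strip) achieves O(n log n).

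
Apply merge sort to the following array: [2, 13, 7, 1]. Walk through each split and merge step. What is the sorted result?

Merge sort trace:

Split: [2, 13, 7, 1] -> [2, 13] and [7, 1]
  Split: [2, 13] -> [2] and [13]
  Merge: [2] + [13] -> [2, 13]
  Split: [7, 1] -> [7] and [1]
  Merge: [7] + [1] -> [1, 7]
Merge: [2, 13] + [1, 7] -> [1, 2, 7, 13]

Final sorted array: [1, 2, 7, 13]

The merge sort proceeds by recursively splitting the array and merging sorted halves.
After all merges, the sorted array is [1, 2, 7, 13].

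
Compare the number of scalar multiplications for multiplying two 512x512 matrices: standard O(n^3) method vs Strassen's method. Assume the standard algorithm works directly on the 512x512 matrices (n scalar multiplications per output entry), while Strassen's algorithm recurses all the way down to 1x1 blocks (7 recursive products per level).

Matrix multiplication for 512x512 matrices:

Standard algorithm: 512^3 = 134217728 multiplications
Strassen's algorithm: 7^(log2(512)) = 7^9 = 40353607 multiplications
Savings: 134217728 - 40353607 = 93864121 multiplications

Standard: 134217728 multiplications (512^3). Strassen: 40353607 multiplications (7^9). Strassen reduces 8 recursive multiplications to 7 at each level.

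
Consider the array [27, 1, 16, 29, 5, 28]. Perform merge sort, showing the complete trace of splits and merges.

Merge sort trace:

Split: [27, 1, 16, 29, 5, 28] -> [27, 1, 16] and [29, 5, 28]
  Split: [27, 1, 16] -> [27] and [1, 16]
    Split: [1, 16] -> [1] and [16]
    Merge: [1] + [16] -> [1, 16]
  Merge: [27] + [1, 16] -> [1, 16, 27]
  Split: [29, 5, 28] -> [29] and [5, 28]
    Split: [5, 28] -> [5] and [28]
    Merge: [5] + [28] -> [5, 28]
  Merge: [29] + [5, 28] -> [5, 28, 29]
Merge: [1, 16, 27] + [5, 28, 29] -> [1, 5, 16, 27, 28, 29]

Final sorted array: [1, 5, 16, 27, 28, 29]

The merge sort proceeds by recursively splitting the array and merging sorted halves.
After all merges, the sorted array is [1, 5, 16, 27, 28, 29].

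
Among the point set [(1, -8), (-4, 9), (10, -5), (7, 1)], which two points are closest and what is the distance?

Computing all pairwise distances among 4 points:

d((1, -8), (-4, 9)) = 17.72
d((1, -8), (10, -5)) = 9.4868
d((1, -8), (7, 1)) = 10.8167
d((-4, 9), (10, -5)) = 19.799
d((-4, 9), (7, 1)) = 13.6015
d((10, -5), (7, 1)) = 6.7082 <-- minimum

Closest pair: (10, -5) and (7, 1) with distance 6.7082

The closest pair is (10, -5) and (7, 1) with Euclidean distance 6.7082. For 4 points, brute-force pairwise comparison is shown above. For large n, the divide-and-conquer algorithm (sort by x, recurse on halves, check the dividing strip) achieves O(n log n).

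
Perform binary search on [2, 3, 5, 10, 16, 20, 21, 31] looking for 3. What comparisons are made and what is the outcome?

Binary search for 3 in [2, 3, 5, 10, 16, 20, 21, 31]:

lo=0, hi=7, mid=3, arr[mid]=10 -> 10 > 3, search left half
lo=0, hi=2, mid=1, arr[mid]=3 -> Found target at index 1!

Binary search finds 3 at index 1 after 2 comparisons. The search repeatedly halves the search space by comparing with the middle element.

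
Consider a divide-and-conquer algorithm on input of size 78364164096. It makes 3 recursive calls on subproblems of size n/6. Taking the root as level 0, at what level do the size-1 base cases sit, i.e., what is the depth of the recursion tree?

For divide and conquer with division factor 6:

Problem sizes at each level:
Level 0: 78364164096
Level 1: 13060694016
Level 2: 2176782336
Level 3: 362797056
Level 4: 60466176
Level 5: 10077696
Level 6: 1679616
Level 7: 279936
Level 8: 46656
Level 9: 7776
Level 10: 1296
Level 11: 216
Level 12: 36
Level 13: 6
Level 14: 1

The root is level 0 and the size-1 base case is level 14 (the tree spans levels 0 through 14, i.e. 15 levels counting the root), so the depth is the number of divisions: log_6(78364164096) = 14

The recursion tree depth is log_6(78364164096) = 14. At each level, the problem size is divided by 6, so it takes 14 divisions to reduce to a base case of size 1. The algorithm makes 3 recursive calls at each level.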